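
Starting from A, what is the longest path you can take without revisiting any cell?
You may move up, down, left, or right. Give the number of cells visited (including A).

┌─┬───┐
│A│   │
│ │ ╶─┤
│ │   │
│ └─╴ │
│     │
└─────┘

Finding longest simple path using DFS:
Start: (0, 0)
Longest path visits 9 cells
Path: A → down → down → right → right → up → left → up → right

Solution:

┌─┬───┐
│A│↱ B│
│ │ ╶─┤
│↓│↑ ↰│
│ └─╴ │
│↳ → ↑│
└─────┘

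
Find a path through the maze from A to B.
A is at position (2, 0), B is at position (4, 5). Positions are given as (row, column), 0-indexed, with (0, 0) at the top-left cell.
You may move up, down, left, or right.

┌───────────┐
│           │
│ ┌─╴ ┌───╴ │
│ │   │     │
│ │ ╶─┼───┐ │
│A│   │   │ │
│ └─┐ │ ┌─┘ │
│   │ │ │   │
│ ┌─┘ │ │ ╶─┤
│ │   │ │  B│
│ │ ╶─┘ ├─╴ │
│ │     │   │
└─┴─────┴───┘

Finding the shortest path from (2, 0) to (4, 5):
Path length: 13 steps
Directions: up → up → right → right → right → right → right → down → down → down → left → down → right

Solution:

┌───────────┐
│↱ → → → → ↓│
│ ┌─╴ ┌───╴ │
│↑│   │    ↓│
│ │ ╶─┼───┐ │
│A│   │   │↓│
│ └─┐ │ ┌─┘ │
│   │ │ │↓ ↲│
│ ┌─┘ │ │ ╶─┤
│ │   │ │↳ B│
│ │ ╶─┘ ├─╴ │
│ │     │   │
└─┴─────┴───┘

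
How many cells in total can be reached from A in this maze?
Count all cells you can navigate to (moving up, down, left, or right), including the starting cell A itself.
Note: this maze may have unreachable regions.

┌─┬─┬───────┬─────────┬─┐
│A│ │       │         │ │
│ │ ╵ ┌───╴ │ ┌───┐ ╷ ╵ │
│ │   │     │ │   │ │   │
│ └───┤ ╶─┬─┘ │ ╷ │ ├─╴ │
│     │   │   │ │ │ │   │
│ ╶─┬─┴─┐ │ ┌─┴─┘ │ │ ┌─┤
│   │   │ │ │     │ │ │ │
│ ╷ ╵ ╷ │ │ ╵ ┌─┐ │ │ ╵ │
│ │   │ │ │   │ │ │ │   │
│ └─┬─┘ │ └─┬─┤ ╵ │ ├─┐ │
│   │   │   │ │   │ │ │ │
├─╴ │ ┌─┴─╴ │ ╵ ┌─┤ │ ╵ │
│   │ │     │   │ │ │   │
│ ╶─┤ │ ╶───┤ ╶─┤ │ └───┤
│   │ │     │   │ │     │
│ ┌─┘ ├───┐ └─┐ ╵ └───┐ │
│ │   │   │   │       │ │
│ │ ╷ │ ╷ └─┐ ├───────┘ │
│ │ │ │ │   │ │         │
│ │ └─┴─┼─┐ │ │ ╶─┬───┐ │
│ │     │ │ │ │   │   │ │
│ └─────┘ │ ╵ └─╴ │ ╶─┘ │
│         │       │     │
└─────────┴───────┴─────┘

Using BFS/flood-fill to find all reachable cells from A:
Maze size: 12 × 12 = 144 total cells
105 cell(s) are walled off and cannot be reached from A.
Reachable cells: 39

Reachable region (· marks reachable cells):

┌─┬─┬───────┬─────────┬─┐
│A│ │       │         │ │
│ │ ╵ ┌───╴ │ ┌───┐ ╷ ╵ │
│·│   │     │ │   │ │   │
│ └───┤ ╶─┬─┘ │ ╷ │ ├─╴ │
│· · ·│   │   │ │ │ │   │
│ ╶─┬─┴─┐ │ ┌─┴─┘ │ │ ┌─┤
│· ·│· ·│ │ │     │ │ │ │
│ ╷ ╵ ╷ │ │ ╵ ┌─┐ │ │ ╵ │
│·│· ·│·│ │   │ │ │ │   │
│ └─┬─┘ │ └─┬─┤ ╵ │ ├─┐ │
│· ·│· ·│   │ │   │ │ │ │
├─╴ │ ┌─┴─╴ │ ╵ ┌─┤ │ ╵ │
│· ·│·│     │   │ │ │   │
│ ╶─┤ │ ╶───┤ ╶─┤ │ └───┤
│· ·│·│     │   │ │     │
│ ┌─┘ ├───┐ └─┐ ╵ └───┐ │
│·│· ·│   │   │       │ │
│ │ ╷ │ ╷ └─┐ ├───────┘ │
│·│·│·│ │   │ │         │
│ │ └─┴─┼─┐ │ │ ╶─┬───┐ │
│·│· · ·│·│ │ │   │   │ │
│ └─────┘ │ ╵ └─╴ │ ╶─┘ │
│· · · · ·│       │     │
└─────────┴───────┴─────┘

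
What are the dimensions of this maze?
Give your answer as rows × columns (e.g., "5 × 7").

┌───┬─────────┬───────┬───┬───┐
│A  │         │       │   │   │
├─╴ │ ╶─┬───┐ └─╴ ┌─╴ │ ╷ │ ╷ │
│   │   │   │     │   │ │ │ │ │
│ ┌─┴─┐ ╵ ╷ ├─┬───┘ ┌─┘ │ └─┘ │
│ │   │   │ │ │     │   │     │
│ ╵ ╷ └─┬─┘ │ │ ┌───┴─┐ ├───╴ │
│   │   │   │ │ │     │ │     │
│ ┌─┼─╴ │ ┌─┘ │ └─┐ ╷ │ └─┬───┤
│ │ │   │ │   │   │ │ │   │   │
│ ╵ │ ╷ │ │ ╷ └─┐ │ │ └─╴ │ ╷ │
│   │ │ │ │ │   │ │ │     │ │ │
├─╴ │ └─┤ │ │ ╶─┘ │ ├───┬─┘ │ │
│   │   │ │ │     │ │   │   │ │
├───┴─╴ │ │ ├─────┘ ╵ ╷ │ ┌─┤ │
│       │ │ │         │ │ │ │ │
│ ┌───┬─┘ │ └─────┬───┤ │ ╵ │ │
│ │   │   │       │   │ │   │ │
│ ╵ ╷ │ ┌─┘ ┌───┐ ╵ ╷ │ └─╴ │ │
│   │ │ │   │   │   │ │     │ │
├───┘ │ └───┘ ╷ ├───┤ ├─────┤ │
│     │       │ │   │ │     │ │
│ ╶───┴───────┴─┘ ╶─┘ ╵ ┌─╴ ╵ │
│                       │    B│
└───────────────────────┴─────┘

Counting the maze dimensions:
Rows (vertical): 12
Columns (horizontal): 15
Dimensions: 12 × 15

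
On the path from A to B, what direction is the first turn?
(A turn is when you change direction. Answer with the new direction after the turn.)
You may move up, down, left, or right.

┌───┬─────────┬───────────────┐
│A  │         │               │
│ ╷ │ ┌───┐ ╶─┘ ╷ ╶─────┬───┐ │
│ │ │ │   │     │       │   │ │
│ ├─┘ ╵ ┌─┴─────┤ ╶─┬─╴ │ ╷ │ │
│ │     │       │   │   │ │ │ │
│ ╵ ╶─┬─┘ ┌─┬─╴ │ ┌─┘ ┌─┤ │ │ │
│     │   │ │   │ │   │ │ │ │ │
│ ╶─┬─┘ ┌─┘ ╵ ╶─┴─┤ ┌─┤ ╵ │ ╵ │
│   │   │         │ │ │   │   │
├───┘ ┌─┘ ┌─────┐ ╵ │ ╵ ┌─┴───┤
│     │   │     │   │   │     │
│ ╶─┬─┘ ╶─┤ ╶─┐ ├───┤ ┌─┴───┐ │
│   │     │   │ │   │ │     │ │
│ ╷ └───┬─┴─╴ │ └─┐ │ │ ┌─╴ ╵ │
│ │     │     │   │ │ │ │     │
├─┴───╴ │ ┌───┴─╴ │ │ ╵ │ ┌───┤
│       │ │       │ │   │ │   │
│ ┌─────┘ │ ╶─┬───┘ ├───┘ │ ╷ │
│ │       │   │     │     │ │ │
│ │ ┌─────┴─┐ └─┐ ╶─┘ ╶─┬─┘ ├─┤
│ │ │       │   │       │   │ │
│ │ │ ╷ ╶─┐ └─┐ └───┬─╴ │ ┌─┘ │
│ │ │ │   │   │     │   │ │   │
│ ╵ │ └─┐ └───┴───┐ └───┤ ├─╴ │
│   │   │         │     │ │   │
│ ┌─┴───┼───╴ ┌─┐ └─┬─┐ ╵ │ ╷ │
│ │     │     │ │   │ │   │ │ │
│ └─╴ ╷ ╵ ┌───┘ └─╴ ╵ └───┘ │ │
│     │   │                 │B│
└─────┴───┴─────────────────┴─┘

Directions: down, down, down, right, up, right, up, up, right, right, right, down, right, right, up, right, down, right, right, right, down, left, down, left, down, down, left, up, left, left, up, right, up, left, left, left, down, left, down, left, down, left, left, down, right, down, right, right, down, left, left, left, down, down, down, down, down, down, right, right, up, right, down, right, up, right, right, up, right, right, down, right, down, right, right, right, right, up, up, right, down, down
First turn direction: right

Solution:

┌───┬─────────┬───────────────┐
│A  │↱ → → ↓  │↱ ↓            │
│ ╷ │ ┌───┐ ╶─┘ ╷ ╶─────┬───┐ │
│↓│ │↑│   │↳ → ↑│↳ → → ↓│   │ │
│ ├─┘ ╵ ┌─┴─────┤ ╶─┬─╴ │ ╷ │ │
│↓│↱ ↑  │↓ ← ← ↰│   │↓ ↲│ │ │ │
│ ╵ ╶─┬─┘ ┌─┬─╴ │ ┌─┘ ┌─┤ │ │ │
│↳ ↑  │↓ ↲│ │↱ ↑│ │↓ ↲│ │ │ │ │
│ ╶─┬─┘ ┌─┘ ╵ ╶─┴─┤ ┌─┤ ╵ │ ╵ │
│   │↓ ↲│    ↑ ← ↰│↓│ │   │   │
├───┘ ┌─┘ ┌─────┐ ╵ │ ╵ ┌─┴───┤
│↓ ← ↲│   │     │↑ ↲│   │     │
│ ╶─┬─┘ ╶─┤ ╶─┐ ├───┤ ┌─┴───┐ │
│↳ ↓│     │   │ │   │ │     │ │
│ ╷ └───┬─┴─╴ │ └─┐ │ │ ┌─╴ ╵ │
│ │↳ → ↓│     │   │ │ │ │     │
├─┴───╴ │ ┌───┴─╴ │ │ ╵ │ ┌───┤
│↓ ← ← ↲│ │       │ │   │ │   │
│ ┌─────┘ │ ╶─┬───┘ ├───┘ │ ╷ │
│↓│       │   │     │     │ │ │
│ │ ┌─────┴─┐ └─┐ ╶─┘ ╶─┬─┘ ├─┤
│↓│ │       │   │       │   │ │
│ │ │ ╷ ╶─┐ └─┐ └───┬─╴ │ ┌─┘ │
│↓│ │ │   │   │     │   │ │   │
│ ╵ │ └─┐ └───┴───┐ └───┤ ├─╴ │
│↓  │   │    ↱ → ↓│     │ │↱ ↓│
│ ┌─┴───┼───╴ ┌─┐ └─┬─┐ ╵ │ ╷ │
│↓│  ↱ ↓│↱ → ↑│ │↳ ↓│ │   │↑│↓│
│ └─╴ ╷ ╵ ┌───┘ └─╴ ╵ └───┘ │ │
│↳ → ↑│↳ ↑│        ↳ → → → ↑│B│
└─────┴───┴─────────────────┴─┘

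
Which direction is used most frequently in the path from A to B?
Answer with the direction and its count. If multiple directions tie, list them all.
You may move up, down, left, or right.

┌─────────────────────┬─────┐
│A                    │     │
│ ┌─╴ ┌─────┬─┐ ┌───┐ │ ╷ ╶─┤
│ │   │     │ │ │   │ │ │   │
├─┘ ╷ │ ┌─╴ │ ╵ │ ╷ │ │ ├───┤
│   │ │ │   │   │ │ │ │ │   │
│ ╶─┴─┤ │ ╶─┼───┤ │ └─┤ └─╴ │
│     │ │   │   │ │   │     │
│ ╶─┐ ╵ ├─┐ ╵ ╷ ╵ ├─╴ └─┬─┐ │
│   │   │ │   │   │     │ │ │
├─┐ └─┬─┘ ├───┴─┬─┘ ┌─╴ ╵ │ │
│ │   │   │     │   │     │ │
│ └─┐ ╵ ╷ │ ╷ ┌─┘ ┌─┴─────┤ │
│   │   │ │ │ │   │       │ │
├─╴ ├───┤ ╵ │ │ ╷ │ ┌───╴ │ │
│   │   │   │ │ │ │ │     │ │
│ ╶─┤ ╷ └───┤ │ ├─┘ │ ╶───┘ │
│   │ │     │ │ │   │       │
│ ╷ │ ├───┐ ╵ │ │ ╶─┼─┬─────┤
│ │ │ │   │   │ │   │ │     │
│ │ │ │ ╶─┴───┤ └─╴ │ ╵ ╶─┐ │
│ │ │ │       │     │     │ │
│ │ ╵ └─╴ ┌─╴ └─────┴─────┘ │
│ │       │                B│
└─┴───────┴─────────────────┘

Directions: right, right, down, left, down, left, down, down, right, down, right, down, right, up, right, down, down, right, up, up, right, down, down, down, down, left, up, left, left, up, left, down, down, down, down, right, right, up, right, right, down, right, right, right, right, right, right, right
Counts: {'right': 19, 'down': 17, 'left': 6, 'up': 6}
Most common: right (19 times)

Solution:

┌─────────────────────┬─────┐
│A → ↓                │     │
│ ┌─╴ ┌─────┬─┐ ┌───┐ │ ╷ ╶─┤
│ │↓ ↲│     │ │ │   │ │ │   │
├─┘ ╷ │ ┌─╴ │ ╵ │ ╷ │ │ ├───┤
│↓ ↲│ │ │   │   │ │ │ │ │   │
│ ╶─┴─┤ │ ╶─┼───┤ │ └─┤ └─╴ │
│↓    │ │   │   │ │   │     │
│ ╶─┐ ╵ ├─┐ ╵ ╷ ╵ ├─╴ └─┬─┐ │
│↳ ↓│   │ │   │   │     │ │ │
├─┐ └─┬─┘ ├───┴─┬─┘ ┌─╴ ╵ │ │
│ │↳ ↓│↱ ↓│↱ ↓  │   │     │ │
│ └─┐ ╵ ╷ │ ╷ ┌─┘ ┌─┴─────┤ │
│   │↳ ↑│↓│↑│↓│   │       │ │
├─╴ ├───┤ ╵ │ │ ╷ │ ┌───╴ │ │
│   │↓ ↰│↳ ↑│↓│ │ │ │     │ │
│ ╶─┤ ╷ └───┤ │ ├─┘ │ ╶───┘ │
│   │↓│↑ ← ↰│↓│ │   │       │
│ ╷ │ ├───┐ ╵ │ │ ╶─┼─┬─────┤
│ │ │↓│   │↑ ↲│ │   │ │     │
│ │ │ │ ╶─┴───┤ └─╴ │ ╵ ╶─┐ │
│ │ │↓│  ↱ → ↓│     │     │ │
│ │ ╵ └─╴ ┌─╴ └─────┴─────┘ │
│ │  ↳ → ↑│  ↳ → → → → → → B│
└─┴───────┴─────────────────┘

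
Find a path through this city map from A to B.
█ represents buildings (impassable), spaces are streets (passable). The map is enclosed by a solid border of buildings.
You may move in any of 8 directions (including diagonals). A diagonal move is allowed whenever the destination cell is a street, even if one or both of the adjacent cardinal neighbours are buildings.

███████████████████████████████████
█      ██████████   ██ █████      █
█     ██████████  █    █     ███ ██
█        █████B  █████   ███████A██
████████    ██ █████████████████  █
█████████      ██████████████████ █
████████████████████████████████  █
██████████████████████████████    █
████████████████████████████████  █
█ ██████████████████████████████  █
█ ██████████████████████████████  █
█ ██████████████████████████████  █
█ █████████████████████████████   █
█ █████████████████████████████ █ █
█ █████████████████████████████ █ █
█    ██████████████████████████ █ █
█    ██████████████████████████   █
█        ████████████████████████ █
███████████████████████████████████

Finding the shortest path from A to B:
Movement: 8-directional
Path length: 19 steps
Directions: up → up-left → left → left → left → down-left → left → left → left → down-left → left → up-left → left → left → up-left → left → down-left → down-left → left

Solution:

███████████████████████████████████
█      ██████████↙← ██ █████↙←←←  █
█     ██████████↙ █↖←← █↙←←← ███↖██
█        █████B← █████↖← ███████A██
████████    ██ █████████████████  █
█████████      ██████████████████ █
████████████████████████████████  █
██████████████████████████████    █
████████████████████████████████  █
█ ██████████████████████████████  █
█ ██████████████████████████████  █
█ ██████████████████████████████  █
█ █████████████████████████████   █
█ █████████████████████████████ █ █
█ █████████████████████████████ █ █
█    ██████████████████████████ █ █
█    ██████████████████████████   █
█        ████████████████████████ █
███████████████████████████████████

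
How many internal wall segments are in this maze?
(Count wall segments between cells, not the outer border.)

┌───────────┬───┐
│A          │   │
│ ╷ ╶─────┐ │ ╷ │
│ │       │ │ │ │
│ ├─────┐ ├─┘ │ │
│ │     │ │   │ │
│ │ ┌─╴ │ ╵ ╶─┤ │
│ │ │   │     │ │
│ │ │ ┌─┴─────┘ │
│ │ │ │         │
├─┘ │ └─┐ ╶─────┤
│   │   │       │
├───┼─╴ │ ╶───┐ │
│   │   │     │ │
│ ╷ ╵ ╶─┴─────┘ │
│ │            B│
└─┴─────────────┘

Counting internal wall segments:
Total internal walls: 49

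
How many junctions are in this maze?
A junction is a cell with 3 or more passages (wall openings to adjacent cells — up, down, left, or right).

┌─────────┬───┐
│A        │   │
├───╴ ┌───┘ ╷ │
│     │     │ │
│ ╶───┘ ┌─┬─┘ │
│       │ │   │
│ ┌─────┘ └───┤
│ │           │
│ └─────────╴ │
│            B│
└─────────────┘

Checking each cell for number of passages:

Junctions found (3+ passages):
  (0, 2): 3 passages
  (2, 0): 3 passages
  (3, 4): 3 passages
Total junctions: 3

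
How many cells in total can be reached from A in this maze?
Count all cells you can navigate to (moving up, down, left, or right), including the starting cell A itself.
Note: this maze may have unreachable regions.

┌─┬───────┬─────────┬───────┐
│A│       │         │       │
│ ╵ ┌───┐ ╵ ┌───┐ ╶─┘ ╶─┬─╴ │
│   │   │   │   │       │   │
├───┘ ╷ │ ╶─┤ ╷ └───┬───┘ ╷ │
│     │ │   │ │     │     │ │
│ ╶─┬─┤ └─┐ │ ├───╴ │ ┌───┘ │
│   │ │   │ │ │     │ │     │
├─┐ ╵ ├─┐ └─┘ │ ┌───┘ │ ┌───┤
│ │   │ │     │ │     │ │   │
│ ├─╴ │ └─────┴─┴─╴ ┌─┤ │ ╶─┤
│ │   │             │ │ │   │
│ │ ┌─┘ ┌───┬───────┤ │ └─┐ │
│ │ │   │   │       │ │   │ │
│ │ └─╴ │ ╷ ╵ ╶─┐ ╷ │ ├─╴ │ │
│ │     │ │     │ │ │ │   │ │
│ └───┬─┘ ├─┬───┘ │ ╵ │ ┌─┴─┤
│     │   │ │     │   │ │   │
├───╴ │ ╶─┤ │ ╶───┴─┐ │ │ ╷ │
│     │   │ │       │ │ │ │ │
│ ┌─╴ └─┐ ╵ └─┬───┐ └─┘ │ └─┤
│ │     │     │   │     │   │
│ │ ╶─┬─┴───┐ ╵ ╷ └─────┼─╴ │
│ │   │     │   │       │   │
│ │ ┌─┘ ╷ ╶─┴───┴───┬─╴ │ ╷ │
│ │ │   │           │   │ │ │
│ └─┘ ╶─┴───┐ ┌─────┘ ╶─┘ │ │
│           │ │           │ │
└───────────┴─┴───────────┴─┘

Using BFS/flood-fill to find all reachable cells from A:
Maze size: 14 × 14 = 196 total cells
43 cell(s) are walled off and cannot be reached from A.
Reachable cells: 153

Reachable region (· marks reachable cells):

┌─┬───────┬─────────┬───────┐
│A│· · · ·│· · · · ·│· · · ·│
│ ╵ ┌───┐ ╵ ┌───┐ ╶─┘ ╶─┬─╴ │
│· ·│· ·│· ·│· ·│· · · ·│· ·│
├───┘ ╷ │ ╶─┤ ╷ └───┬───┘ ╷ │
│· · ·│·│· ·│·│· · ·│· · ·│·│
│ ╶─┬─┤ └─┐ │ ├───╴ │ ┌───┘ │
│· ·│·│· ·│·│·│· · ·│·│· · ·│
├─┐ ╵ ├─┐ └─┘ │ ┌───┘ │ ┌───┤
│ │· ·│·│· · ·│·│· · ·│·│   │
│ ├─╴ │ └─────┴─┴─╴ ┌─┤ │ ╶─┤
│ │· ·│· · · · · · ·│·│·│   │
│ │ ┌─┘ ┌───┬───────┤ │ └─┐ │
│ │·│· ·│· ·│· · · ·│·│· ·│ │
│ │ └─╴ │ ╷ ╵ ╶─┐ ╷ │ ├─╴ │ │
│ │· · ·│·│· · ·│·│·│·│· ·│ │
│ └───┬─┘ ├─┬───┘ │ ╵ │ ┌─┴─┤
│     │· ·│·│· · ·│· ·│·│· ·│
├───╴ │ ╶─┤ │ ╶───┴─┐ │ │ ╷ │
│     │· ·│·│· · · ·│·│·│·│·│
│ ┌─╴ └─┐ ╵ └─┬───┐ └─┘ │ └─┤
│ │     │· · ·│· ·│· · ·│· ·│
│ │ ╶─┬─┴───┐ ╵ ╷ └─────┼─╴ │
│ │   │     │· ·│· · · ·│· ·│
│ │ ┌─┘ ╷ ╶─┴───┴───┬─╴ │ ╷ │
│ │ │   │           │· ·│·│·│
│ └─┘ ╶─┴───┐ ┌─────┘ ╶─┘ │ │
│           │ │· · · · · ·│·│
└───────────┴─┴───────────┴─┘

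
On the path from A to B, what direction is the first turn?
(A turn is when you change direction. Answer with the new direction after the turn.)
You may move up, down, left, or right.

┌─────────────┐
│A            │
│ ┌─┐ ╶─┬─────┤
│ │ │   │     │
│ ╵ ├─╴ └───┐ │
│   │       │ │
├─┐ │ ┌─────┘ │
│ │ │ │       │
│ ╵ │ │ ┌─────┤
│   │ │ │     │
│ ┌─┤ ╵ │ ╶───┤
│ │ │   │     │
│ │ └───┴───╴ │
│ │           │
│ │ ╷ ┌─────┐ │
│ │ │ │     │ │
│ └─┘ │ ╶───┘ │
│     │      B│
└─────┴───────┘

Directions: down, down, right, down, down, left, down, down, down, down, right, right, up, up, right, right, right, right, down, down
First turn direction: right

Solution:

┌─────────────┐
│A            │
│ ┌─┐ ╶─┬─────┤
│↓│ │   │     │
│ ╵ ├─╴ └───┐ │
│↳ ↓│       │ │
├─┐ │ ┌─────┘ │
│ │↓│ │       │
│ ╵ │ │ ┌─────┤
│↓ ↲│ │ │     │
│ ┌─┤ ╵ │ ╶───┤
│↓│ │   │     │
│ │ └───┴───╴ │
│↓│  ↱ → → → ↓│
│ │ ╷ ┌─────┐ │
│↓│ │↑│     │↓│
│ └─┘ │ ╶───┘ │
│↳ → ↑│      B│
└─────┴───────┘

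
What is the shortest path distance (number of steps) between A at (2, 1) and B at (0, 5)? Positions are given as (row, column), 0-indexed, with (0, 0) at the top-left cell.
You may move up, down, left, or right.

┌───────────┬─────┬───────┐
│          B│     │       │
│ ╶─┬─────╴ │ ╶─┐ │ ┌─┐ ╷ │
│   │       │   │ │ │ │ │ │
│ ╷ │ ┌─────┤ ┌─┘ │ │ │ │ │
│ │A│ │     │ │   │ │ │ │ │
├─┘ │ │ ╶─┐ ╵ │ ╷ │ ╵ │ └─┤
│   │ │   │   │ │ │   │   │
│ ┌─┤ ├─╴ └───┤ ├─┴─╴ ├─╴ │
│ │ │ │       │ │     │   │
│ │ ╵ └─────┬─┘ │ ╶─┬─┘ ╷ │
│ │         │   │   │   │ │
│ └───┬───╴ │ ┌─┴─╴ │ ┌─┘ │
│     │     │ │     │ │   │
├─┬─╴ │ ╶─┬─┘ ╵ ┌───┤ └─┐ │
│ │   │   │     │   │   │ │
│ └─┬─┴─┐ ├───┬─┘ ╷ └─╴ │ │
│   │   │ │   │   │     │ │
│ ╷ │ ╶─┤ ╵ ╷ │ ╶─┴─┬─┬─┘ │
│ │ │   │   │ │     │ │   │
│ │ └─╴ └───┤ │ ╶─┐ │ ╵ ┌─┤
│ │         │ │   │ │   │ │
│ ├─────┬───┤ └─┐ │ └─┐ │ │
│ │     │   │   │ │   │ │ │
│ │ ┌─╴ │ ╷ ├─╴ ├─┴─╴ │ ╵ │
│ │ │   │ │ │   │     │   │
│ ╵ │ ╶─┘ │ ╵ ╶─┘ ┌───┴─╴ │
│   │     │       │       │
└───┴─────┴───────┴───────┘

Finding path from (2, 1) to (0, 5):
Path: (2,1) → (1,1) → (1,0) → (0,0) → (0,1) → (0,2) → (0,3) → (0,4) → (0,5)
Distance: 8 steps

Solution:

┌───────────┬─────┬───────┐
│↱ → → → → B│     │       │
│ ╶─┬─────╴ │ ╶─┐ │ ┌─┐ ╷ │
│↑ ↰│       │   │ │ │ │ │ │
│ ╷ │ ┌─────┤ ┌─┘ │ │ │ │ │
│ │A│ │     │ │   │ │ │ │ │
├─┘ │ │ ╶─┐ ╵ │ ╷ │ ╵ │ └─┤
│   │ │   │   │ │ │   │   │
│ ┌─┤ ├─╴ └───┤ ├─┴─╴ ├─╴ │
│ │ │ │       │ │     │   │
│ │ ╵ └─────┬─┘ │ ╶─┬─┘ ╷ │
│ │         │   │   │   │ │
│ └───┬───╴ │ ┌─┴─╴ │ ┌─┘ │
│     │     │ │     │ │   │
├─┬─╴ │ ╶─┬─┘ ╵ ┌───┤ └─┐ │
│ │   │   │     │   │   │ │
│ └─┬─┴─┐ ├───┬─┘ ╷ └─╴ │ │
│   │   │ │   │   │     │ │
│ ╷ │ ╶─┤ ╵ ╷ │ ╶─┴─┬─┬─┘ │
│ │ │   │   │ │     │ │   │
│ │ └─╴ └───┤ │ ╶─┐ │ ╵ ┌─┤
│ │         │ │   │ │   │ │
│ ├─────┬───┤ └─┐ │ └─┐ │ │
│ │     │   │   │ │   │ │ │
│ │ ┌─╴ │ ╷ ├─╴ ├─┴─╴ │ ╵ │
│ │ │   │ │ │   │     │   │
│ ╵ │ ╶─┘ │ ╵ ╶─┘ ┌───┴─╴ │
│   │     │       │       │
└───┴─────┴───────┴───────┘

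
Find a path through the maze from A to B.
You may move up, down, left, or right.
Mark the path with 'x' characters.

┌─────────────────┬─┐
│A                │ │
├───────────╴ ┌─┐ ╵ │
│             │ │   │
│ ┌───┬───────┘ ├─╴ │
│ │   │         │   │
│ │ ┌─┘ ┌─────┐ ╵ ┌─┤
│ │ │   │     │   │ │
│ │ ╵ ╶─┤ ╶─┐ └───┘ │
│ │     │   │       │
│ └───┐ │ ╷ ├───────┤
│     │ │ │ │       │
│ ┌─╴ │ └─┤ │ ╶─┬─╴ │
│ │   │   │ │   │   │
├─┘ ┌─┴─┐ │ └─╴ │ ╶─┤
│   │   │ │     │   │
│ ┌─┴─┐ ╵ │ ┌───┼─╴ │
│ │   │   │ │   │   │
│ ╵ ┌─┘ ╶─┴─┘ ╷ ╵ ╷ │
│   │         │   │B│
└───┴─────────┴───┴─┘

Finding the shortest path through the maze:
Path length: 40 steps
Directions: right → right → right → right → right → right → right → right → down → right → down → left → down → left → up → left → left → left → left → down → left → down → right → down → down → right → down → down → left → down → right → right → right → up → right → down → right → up → right → down

Solution:

┌─────────────────┬─┐
│A x x x x x x x x│ │
├───────────╴ ┌─┐ ╵ │
│             │ │x x│
│ ┌───┬───────┘ ├─╴ │
│ │   │x x x x x│x x│
│ │ ┌─┘ ┌─────┐ ╵ ┌─┤
│ │ │x x│     │x x│ │
│ │ ╵ ╶─┤ ╶─┐ └───┘ │
│ │  x x│   │       │
│ └───┐ │ ╷ ├───────┤
│     │x│ │ │       │
│ ┌─╴ │ └─┤ │ ╶─┬─╴ │
│ │   │x x│ │   │   │
├─┘ ┌─┴─┐ │ └─╴ │ ╶─┤
│   │   │x│     │   │
│ ┌─┴─┐ ╵ │ ┌───┼─╴ │
│ │   │x x│ │x x│x x│
│ ╵ ┌─┘ ╶─┴─┘ ╷ ╵ ╷ │
│   │  x x x x│x x│B│
└───┴─────────┴───┴─┘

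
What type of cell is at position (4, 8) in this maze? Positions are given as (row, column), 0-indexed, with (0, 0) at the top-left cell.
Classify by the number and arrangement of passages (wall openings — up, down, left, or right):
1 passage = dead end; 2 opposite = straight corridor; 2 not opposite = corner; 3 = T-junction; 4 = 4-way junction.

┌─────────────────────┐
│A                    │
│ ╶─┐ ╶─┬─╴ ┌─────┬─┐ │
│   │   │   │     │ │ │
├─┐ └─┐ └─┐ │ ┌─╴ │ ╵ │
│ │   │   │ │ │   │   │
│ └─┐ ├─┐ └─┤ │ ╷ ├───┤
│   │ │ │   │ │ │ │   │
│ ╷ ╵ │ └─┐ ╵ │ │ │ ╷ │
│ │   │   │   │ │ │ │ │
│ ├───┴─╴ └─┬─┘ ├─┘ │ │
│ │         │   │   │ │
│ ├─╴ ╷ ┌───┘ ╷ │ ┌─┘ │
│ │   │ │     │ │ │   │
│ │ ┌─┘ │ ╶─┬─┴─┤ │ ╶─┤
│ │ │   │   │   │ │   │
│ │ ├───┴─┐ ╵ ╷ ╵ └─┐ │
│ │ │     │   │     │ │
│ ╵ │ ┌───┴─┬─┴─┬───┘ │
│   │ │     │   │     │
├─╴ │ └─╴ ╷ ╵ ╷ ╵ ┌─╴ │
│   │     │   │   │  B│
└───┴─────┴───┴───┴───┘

Checking cell at (4, 8):
Number of passages: 1
Cell type: dead end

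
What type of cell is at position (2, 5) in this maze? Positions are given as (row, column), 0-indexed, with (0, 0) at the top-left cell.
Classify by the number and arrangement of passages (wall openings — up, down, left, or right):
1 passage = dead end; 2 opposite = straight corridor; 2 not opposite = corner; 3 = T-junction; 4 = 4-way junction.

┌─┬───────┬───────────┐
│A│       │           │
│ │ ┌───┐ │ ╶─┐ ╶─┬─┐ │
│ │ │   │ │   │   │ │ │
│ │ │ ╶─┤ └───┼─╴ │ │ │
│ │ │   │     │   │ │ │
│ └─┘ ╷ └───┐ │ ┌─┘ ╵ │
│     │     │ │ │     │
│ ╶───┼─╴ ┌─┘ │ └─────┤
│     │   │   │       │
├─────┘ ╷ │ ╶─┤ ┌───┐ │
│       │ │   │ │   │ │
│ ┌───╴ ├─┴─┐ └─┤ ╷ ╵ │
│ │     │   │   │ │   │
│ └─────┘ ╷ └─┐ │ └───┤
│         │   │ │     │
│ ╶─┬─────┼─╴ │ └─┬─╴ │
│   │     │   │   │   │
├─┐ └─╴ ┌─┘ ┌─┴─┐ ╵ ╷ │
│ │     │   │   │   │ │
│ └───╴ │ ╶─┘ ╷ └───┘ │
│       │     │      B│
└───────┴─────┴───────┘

Checking cell at (2, 5):
Number of passages: 2
Cell type: straight corridor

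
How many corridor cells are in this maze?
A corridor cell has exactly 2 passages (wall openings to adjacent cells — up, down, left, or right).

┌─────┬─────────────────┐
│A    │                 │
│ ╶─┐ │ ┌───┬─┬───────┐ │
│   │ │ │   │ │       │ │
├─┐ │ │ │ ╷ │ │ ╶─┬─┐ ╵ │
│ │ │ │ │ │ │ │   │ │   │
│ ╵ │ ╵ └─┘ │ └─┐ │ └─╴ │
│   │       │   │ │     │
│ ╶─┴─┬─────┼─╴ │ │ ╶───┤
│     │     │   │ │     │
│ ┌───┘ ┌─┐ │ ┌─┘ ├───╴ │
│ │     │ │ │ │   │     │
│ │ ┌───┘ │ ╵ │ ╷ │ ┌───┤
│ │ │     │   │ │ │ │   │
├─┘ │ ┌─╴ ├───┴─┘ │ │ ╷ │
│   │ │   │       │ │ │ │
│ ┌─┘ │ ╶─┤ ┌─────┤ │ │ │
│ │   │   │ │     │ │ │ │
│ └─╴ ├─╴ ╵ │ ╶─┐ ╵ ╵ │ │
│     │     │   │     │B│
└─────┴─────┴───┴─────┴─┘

Counting cells with exactly 2 passages:
Total corridor cells: 98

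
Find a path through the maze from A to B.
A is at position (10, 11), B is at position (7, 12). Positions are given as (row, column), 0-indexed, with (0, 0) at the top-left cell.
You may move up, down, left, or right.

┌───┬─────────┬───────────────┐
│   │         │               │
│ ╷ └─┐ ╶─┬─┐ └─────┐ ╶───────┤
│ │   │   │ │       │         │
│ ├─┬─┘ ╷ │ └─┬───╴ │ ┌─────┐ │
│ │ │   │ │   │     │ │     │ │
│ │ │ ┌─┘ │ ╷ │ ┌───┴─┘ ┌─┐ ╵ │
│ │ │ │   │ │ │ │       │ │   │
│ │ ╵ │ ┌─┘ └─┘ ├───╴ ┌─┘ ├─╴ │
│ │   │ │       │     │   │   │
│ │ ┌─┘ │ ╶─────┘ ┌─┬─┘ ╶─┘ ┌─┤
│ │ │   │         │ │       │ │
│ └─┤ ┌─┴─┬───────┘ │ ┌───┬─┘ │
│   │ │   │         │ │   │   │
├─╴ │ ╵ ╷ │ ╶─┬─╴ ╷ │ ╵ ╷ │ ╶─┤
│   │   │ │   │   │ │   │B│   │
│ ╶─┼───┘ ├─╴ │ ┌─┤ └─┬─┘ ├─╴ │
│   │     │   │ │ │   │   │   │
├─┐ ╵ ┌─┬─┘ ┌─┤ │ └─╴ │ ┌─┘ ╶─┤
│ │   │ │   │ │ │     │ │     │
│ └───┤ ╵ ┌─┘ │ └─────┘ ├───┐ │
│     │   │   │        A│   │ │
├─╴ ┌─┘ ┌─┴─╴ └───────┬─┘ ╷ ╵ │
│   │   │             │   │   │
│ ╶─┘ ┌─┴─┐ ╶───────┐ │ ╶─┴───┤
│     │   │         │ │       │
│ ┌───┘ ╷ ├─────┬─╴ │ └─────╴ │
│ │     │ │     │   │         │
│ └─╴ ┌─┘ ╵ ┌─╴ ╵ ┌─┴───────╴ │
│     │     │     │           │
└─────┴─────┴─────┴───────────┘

Finding the shortest path from (10, 11) to (7, 12):
Path length: 4 steps
Directions: up → up → right → up

Solution:

┌───┬─────────┬───────────────┐
│   │         │               │
│ ╷ └─┐ ╶─┬─┐ └─────┐ ╶───────┤
│ │   │   │ │       │         │
│ ├─┬─┘ ╷ │ └─┬───╴ │ ┌─────┐ │
│ │ │   │ │   │     │ │     │ │
│ │ │ ┌─┘ │ ╷ │ ┌───┴─┘ ┌─┐ ╵ │
│ │ │ │   │ │ │ │       │ │   │
│ │ ╵ │ ┌─┘ └─┘ ├───╴ ┌─┘ ├─╴ │
│ │   │ │       │     │   │   │
│ │ ┌─┘ │ ╶─────┘ ┌─┬─┘ ╶─┘ ┌─┤
│ │ │   │         │ │       │ │
│ └─┤ ┌─┴─┬───────┘ │ ┌───┬─┘ │
│   │ │   │         │ │   │   │
├─╴ │ ╵ ╷ │ ╶─┬─╴ ╷ │ ╵ ╷ │ ╶─┤
│   │   │ │   │   │ │   │B│   │
│ ╶─┼───┘ ├─╴ │ ┌─┤ └─┬─┘ ├─╴ │
│   │     │   │ │ │   │↱ ↑│   │
├─┐ ╵ ┌─┬─┘ ┌─┤ │ └─╴ │ ┌─┘ ╶─┤
│ │   │ │   │ │ │     │↑│     │
│ └───┤ ╵ ┌─┘ │ └─────┘ ├───┐ │
│     │   │   │        A│   │ │
├─╴ ┌─┘ ┌─┴─╴ └───────┬─┘ ╷ ╵ │
│   │   │             │   │   │
│ ╶─┘ ┌─┴─┐ ╶───────┐ │ ╶─┴───┤
│     │   │         │ │       │
│ ┌───┘ ╷ ├─────┬─╴ │ └─────╴ │
│ │     │ │     │   │         │
│ └─╴ ┌─┘ ╵ ┌─╴ ╵ ┌─┴───────╴ │
│     │     │     │           │
└─────┴─────┴─────┴───────────┘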